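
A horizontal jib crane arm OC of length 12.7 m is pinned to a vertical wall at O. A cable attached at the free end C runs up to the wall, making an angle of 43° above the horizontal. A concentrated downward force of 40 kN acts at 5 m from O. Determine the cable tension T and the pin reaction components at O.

ΣM about O: T·sin43°·12.7 − 40·5 = 0 → T = 200/(12.7·0.681998) = 23.091 ≈ 23.09 kN.
ΣF_x = 0: O_x − T·cos43° = 0 → O_x = 23.091 × 0.731354 = 16.89 kN.
ΣF_y = 0: O_y + T·sin43° − 40 = 0 → O_y = 40 − 23.091 × 0.681998 = 24.25 kN.

T = 23.09 kN, O_x = 16.89 kN, O_y = 24.25 kN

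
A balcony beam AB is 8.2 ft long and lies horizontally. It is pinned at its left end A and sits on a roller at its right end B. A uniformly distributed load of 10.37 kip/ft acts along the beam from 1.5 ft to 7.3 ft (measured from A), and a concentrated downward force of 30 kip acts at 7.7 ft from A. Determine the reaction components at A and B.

A_x = 0, A_y = 29.70 kip, B_y = 60.44 kip

Resultant of the distributed load: 10.37 × 5.8 = 60.146 kip at 4.4 ft from A.
ΣM about A: B_y·8.2 − (10.37·5.8)·4.4 − 30·7.7 = 0 → B_y = 495.6424/8.2 = 60.4442 ≈ 60.44 kip.
ΣF_y = 0: A_y + 60.4442 − 10.37·5.8 − 30 = 0 → A_y = 29.70 kip.
ΣF_x = 0: no horizontal applied forces, so A_x = 0.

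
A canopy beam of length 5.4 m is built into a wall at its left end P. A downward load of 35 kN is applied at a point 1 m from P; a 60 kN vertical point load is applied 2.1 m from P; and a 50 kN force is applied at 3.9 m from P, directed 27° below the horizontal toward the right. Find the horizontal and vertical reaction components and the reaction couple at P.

P_x = -44.55 kN, P_y = 117.7 kN, M_P = 249.5 kN·m

ΣF_x = 0: P_x + 50·cos27° = 0 → P_x = -44.55 kN.
ΣF_y = 0: P_y − 35 − 60 − 50·sin27° = 0 → P_y = 117.7 kN.
ΣM about P: M_P − 35·1 − 60·2.1 − 50·sin27°·3.9 = 0 → M_P = 249.5 kN·m.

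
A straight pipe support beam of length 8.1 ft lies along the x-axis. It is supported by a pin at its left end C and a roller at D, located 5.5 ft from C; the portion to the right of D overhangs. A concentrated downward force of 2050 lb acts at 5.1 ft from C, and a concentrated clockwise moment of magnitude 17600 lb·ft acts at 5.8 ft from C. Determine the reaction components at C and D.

ΣM about C: D_y·5.5 − 2050·5.1 − 17600 = 0 → D_y = 28055/5.5 = 5100.91 ≈ 5101 lb.
ΣF_y = 0: C_y + 5100.91 − 2050 = 0 → C_y = -3051 lb.
ΣF_x = 0: no horizontal applied forces, so C_x = 0.

C_x = 0, C_y = -3051 lb, D_y = 5101 lb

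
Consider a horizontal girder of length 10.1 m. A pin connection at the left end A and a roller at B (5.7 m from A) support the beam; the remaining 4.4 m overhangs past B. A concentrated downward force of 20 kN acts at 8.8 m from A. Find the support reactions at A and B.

Taking moments about A: B_y·5.7 − 20·8.8 = 0 → B_y = 176/5.7 = 30.8772 ≈ 30.88 kN.
ΣF_y = 0: A_y + 30.8772 − 20 = 0 → A_y = -10.88 kN.
ΣF_x = 0: no horizontal applied forces, so A_x = 0.

A_x = 0, A_y = -10.88 kN, B_y = 30.88 kN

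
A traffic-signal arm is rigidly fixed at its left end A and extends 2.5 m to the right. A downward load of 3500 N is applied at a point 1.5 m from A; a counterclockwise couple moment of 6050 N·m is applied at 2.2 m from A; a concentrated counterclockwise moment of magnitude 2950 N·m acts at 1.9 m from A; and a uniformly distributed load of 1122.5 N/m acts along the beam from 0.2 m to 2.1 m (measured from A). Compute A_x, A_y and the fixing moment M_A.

A_x = 0, A_y = 5633 N, M_A = -1297 N·m

Resultant of the distributed load: 1122.5 × 1.9 = 2132.75 N at 1.15 m from A.
ΣF_x = 0: A_x = 0.
ΣF_y = 0: A_y − 3500 − 1122.5·1.9 = 0 → A_y = 5633 N.
ΣM about A: M_A − 3500·1.5 + 6050 + 2950 − (1122.5·1.9)·1.15 = 0 → M_A = -1297 N·m.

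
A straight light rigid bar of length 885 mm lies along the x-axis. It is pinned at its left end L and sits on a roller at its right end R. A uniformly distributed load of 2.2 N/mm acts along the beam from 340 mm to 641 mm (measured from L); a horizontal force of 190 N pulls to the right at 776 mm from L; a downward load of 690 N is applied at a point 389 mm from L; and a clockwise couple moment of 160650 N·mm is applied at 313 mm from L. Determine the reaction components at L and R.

Resultant of the distributed load: 2.2 × 301 = 662.2 N at 490.5 mm from L.
ΣM about L: R_y·885 − (2.2·301)·490.5 − 690·389 − 160650 = 0 → R_y = 753869.1/885 = 851.829 ≈ 851.8 N.
ΣF_y = 0: L_y + 851.829 − 2.2·301 − 690 = 0 → L_y = 500.4 N.
ΣF_x = 0: L_x + 190 = 0 → L_x = -190.0 N.

L_x = -190.0 N, L_y = 500.4 N, R_y = 851.8 N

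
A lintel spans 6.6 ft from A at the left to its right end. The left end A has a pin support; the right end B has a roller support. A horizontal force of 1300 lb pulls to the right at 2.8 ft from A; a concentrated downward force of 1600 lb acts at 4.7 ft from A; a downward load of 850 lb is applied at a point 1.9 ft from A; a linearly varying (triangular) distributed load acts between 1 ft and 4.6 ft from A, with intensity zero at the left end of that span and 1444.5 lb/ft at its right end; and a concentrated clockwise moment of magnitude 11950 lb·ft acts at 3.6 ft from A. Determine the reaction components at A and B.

A_x = -1300 lb, A_y = 516.0 lb, B_y = 4534 lb

Resultant of the triangular load: ½ × 1444.5 × 3.6 = 2600.1 lb, acting at 3.4 ft from A (one-third of the span from the peak).
Taking moments about A: B_y·6.6 − 1600·4.7 − 850·1.9 − (½·1444.5·3.6)·3.4 − 11950 = 0 → B_y = 29925.34/6.6 = 4534.14 ≈ 4534 lb.
ΣF_y = 0: A_y + 4534.14 − 1600 − 850 − ½·1444.5·3.6 = 0 → A_y = 516.0 lb.
ΣF_x = 0: A_x + 1300 = 0 → A_x = -1300 lb.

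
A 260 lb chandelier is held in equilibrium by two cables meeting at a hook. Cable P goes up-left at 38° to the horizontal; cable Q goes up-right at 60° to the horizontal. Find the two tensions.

T_P = 131.3 lb, T_Q = 206.9 lb

ΣF_x = 0: −T_P·cos38° + T_Q·cos60° = 0 → T_Q = 1.57602·T_P.
ΣF_y = 0: T_P·sin38° + T_Q·sin60° = 260.
Substitute: T_P·(0.615661 + 1.57602·0.866025) = 260 → T_P = 131.278 ≈ 131.3 lb.
Then T_Q = 1.57602 × 131.278 = 206.9 lb.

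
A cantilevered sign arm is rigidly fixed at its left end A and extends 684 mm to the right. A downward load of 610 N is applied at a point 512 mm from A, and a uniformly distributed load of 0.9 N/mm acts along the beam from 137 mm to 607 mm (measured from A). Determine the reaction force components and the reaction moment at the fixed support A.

Resultant of the distributed load: 0.9 × 470 = 423 N at 372 mm from A.
ΣF_x = 0: A_x = 0.
ΣF_y = 0: A_y − 610 − 0.9·470 = 0 → A_y = 1033 N.
ΣM about A: M_A − 610·512 − (0.9·470)·372 = 0 → M_A = 469700 N·mm.

A_x = 0, A_y = 1033 N, M_A = 469700 N·mm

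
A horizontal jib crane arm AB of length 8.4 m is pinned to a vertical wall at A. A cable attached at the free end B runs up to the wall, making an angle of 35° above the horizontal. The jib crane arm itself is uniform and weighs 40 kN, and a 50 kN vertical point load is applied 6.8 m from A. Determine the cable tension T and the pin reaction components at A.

ΣM about A: T·sin35°·8.4 − 40·4.2 − 50·6.8 = 0 → T = 508/(8.4·0.573576) = 105.437 ≈ 105.4 kN.
ΣF_x = 0: A_x − T·cos35° = 0 → A_x = 105.437 × 0.819152 = 86.37 kN.
ΣF_y = 0: A_y + T·sin35° − 40 − 50 = 0 → A_y = 90 − 105.437 × 0.573576 = 29.52 kN.

T = 105.4 kN, A_x = 86.37 kN, A_y = 29.52 kN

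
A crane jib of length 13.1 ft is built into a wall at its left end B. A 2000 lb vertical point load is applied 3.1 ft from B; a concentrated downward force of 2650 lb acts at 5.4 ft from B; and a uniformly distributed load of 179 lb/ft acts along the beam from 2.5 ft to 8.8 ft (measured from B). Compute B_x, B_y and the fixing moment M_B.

B_x = 0, B_y = 5778 lb, M_B = 26880 lb·ft

Resultant of the distributed load: 179 × 6.3 = 1127.7 lb at 5.65 ft from B.
ΣF_x = 0: B_x = 0.
ΣF_y = 0: B_y − 2000 − 2650 − 179·6.3 = 0 → B_y = 5778 lb.
ΣM about B: M_B − 2000·3.1 − 2650·5.4 − (179·6.3)·5.65 = 0 → M_B = 26880 lb·ft.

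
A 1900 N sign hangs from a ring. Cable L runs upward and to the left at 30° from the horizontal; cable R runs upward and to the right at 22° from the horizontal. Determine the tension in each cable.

ΣF_x = 0: −T_L·cos30° + T_R·cos22° = 0 → T_R = 0.934038·T_L.
ΣF_y = 0: T_L·sin30° + T_R·sin22° = 1900.
Substitute: T_L·(0.5 + 0.934038·0.374607) = 1900 → T_L = 2235.56 ≈ 2236 N.
Then T_R = 0.934038 × 2235.56 = 2088 N.

T_L = 2236 N, T_R = 2088 N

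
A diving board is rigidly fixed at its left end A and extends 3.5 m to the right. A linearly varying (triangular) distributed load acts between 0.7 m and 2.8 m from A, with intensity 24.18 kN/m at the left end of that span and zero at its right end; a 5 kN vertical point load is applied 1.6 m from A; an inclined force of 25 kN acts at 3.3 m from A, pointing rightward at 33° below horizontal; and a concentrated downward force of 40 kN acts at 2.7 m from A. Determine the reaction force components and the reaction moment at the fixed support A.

Resultant of the triangular load: ½ × 24.18 × 2.1 = 25.389 kN, acting at 1.4 m from A (one-third of the span from the peak).
ΣF_x = 0: A_x + 25·cos33° = 0 → A_x = -20.97 kN.
ΣF_y = 0: A_y − ½·24.18·2.1 − 5 − 25·sin33° − 40 = 0 → A_y = 84.00 kN.
ΣM about A: M_A − (½·24.18·2.1)·1.4 − 5·1.6 − 25·sin33°·3.3 − 40·2.7 = 0 → M_A = 196.5 kN·m.

A_x = -20.97 kN, A_y = 84.00 kN, M_A = 196.5 kN·m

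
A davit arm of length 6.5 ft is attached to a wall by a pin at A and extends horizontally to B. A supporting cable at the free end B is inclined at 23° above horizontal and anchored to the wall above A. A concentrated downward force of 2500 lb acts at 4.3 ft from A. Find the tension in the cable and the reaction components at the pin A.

ΣM about A: T·sin23°·6.5 − 2500·4.3 = 0 → T = 10750/(6.5·0.390731) = 4232.7 ≈ 4233 lb.
ΣF_x = 0: A_x − T·cos23° = 0 → A_x = 4232.7 × 0.920505 = 3896 lb.
ΣF_y = 0: A_y + T·sin23° − 2500 = 0 → A_y = 2500 − 4232.7 × 0.390731 = 846.2 lb.

T = 4233 lb, A_x = 3896 lb, A_y = 846.2 lb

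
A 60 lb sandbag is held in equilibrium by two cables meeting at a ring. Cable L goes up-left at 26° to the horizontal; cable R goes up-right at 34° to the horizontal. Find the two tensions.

ΣF_x = 0: −T_L·cos26° + T_R·cos34° = 0 → T_R = 1.08414·T_L.
ΣF_y = 0: T_L·sin26° + T_R·sin34° = 60.
Substitute: T_L·(0.438371 + 1.08414·0.559193) = 60 → T_L = 57.4375 ≈ 57.44 lb.
Then T_R = 1.08414 × 57.4375 = 62.27 lb.

T_L = 57.44 lb, T_R = 62.27 lb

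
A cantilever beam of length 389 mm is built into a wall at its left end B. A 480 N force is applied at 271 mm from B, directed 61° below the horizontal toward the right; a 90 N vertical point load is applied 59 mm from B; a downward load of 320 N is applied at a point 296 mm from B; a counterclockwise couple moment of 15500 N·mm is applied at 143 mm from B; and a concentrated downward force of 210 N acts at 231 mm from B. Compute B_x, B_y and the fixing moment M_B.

ΣF_x = 0: B_x + 480·cos61° = 0 → B_x = -232.7 N.
ΣF_y = 0: B_y − 480·sin61° − 90 − 320 − 210 = 0 → B_y = 1040 N.
ΣM about B: M_B − 480·sin61°·271 − 90·59 − 320·296 + 15500 − 210·231 = 0 → M_B = 246800 N·mm.

B_x = -232.7 N, B_y = 1040 N, M_B = 246800 N·mm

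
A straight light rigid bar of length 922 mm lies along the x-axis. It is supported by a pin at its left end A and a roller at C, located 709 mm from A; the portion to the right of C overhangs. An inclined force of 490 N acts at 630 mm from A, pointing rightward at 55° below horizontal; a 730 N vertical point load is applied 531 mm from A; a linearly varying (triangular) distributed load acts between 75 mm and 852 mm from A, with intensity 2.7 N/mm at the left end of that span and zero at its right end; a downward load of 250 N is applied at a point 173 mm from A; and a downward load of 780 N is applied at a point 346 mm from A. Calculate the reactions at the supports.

Resultant of the triangular load: ½ × 2.7 × 777 = 1048.95 N, acting at 334 mm from A (one-third of the span from the peak).
ΣM about A: C_y·709 − 490·sin55°·630 − 730·531 − (½·2.7·777)·334 − 250·173 − 780·346 = 0 → C_y = 1303980/709 = 1839.18 ≈ 1839 N.
ΣF_y = 0: A_y + 1839.18 − 490·sin55° − 730 − ½·2.7·777 − 250 − 780 = 0 → A_y = 1371 N.
ΣF_x = 0: A_x + 490·cos55° = 0 → A_x = -281.1 N.

A_x = -281.1 N, A_y = 1371 N, C_y = 1839 N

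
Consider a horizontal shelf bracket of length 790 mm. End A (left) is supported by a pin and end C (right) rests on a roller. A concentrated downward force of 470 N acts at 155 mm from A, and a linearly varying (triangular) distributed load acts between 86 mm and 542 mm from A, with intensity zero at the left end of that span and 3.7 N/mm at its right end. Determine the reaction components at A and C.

A_x = 0, A_y = 804.9 N, C_y = 508.7 N

Resultant of the triangular load: ½ × 3.7 × 456 = 843.6 N, acting at 390 mm from A (one-third of the span from the peak).
ΣM about A: C_y·790 − 470·155 − (½·3.7·456)·390 = 0 → C_y = 401854/790 = 508.676 ≈ 508.7 N.
ΣF_y = 0: A_y + 508.676 − 470 − ½·3.7·456 = 0 → A_y = 804.9 N.
ΣF_x = 0: no horizontal applied forces, so A_x = 0.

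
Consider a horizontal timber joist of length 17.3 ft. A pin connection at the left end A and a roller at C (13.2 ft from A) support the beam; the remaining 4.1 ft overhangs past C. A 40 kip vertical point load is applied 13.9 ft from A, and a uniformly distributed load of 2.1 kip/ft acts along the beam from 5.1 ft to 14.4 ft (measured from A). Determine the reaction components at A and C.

A_x = 0, A_y = 2.983 kip, C_y = 56.55 kip

Resultant of the distributed load: 2.1 × 9.3 = 19.53 kip at 9.75 ft from A.
Taking moments about A: C_y·13.2 − 40·13.9 − (2.1·9.3)·9.75 = 0 → C_y = 746.4175/13.2 = 56.5468 ≈ 56.55 kip.
ΣF_y = 0: A_y + 56.5468 − 40 − 2.1·9.3 = 0 → A_y = 2.983 kip.
ΣF_x = 0: no horizontal applied forces, so A_x = 0.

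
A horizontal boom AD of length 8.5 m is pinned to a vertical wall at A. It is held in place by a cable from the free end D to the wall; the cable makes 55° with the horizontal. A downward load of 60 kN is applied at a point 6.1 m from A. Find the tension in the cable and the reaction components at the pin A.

T = 52.57 kN, A_x = 30.15 kN, A_y = 16.94 kN

ΣM about A: T·sin55°·8.5 − 60·6.1 = 0 → T = 366/(8.5·0.819152) = 52.5651 ≈ 52.57 kN.
ΣF_x = 0: A_x − T·cos55° = 0 → A_x = 52.5651 × 0.573576 = 30.15 kN.
ΣF_y = 0: A_y + T·sin55° − 60 = 0 → A_y = 60 − 52.5651 × 0.819152 = 16.94 kN.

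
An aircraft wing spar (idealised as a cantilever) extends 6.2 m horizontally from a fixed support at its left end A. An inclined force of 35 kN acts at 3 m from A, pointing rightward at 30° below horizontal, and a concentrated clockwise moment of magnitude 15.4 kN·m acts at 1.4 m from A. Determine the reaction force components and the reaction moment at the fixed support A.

A_x = -30.31 kN, A_y = 17.50 kN, M_A = 67.90 kN·m

ΣF_x = 0: A_x + 35·cos30° = 0 → A_x = -30.31 kN.
ΣF_y = 0: A_y − 35·sin30° = 0 → A_y = 17.50 kN.
ΣM about A: M_A − 35·sin30°·3 − 15.4 = 0 → M_A = 67.90 kN·m.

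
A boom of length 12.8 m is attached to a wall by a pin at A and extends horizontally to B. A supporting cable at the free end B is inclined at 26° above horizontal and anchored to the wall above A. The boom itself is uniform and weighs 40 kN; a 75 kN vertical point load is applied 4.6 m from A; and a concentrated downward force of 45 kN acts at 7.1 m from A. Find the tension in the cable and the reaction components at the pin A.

ΣM about A: T·sin26°·12.8 − 40·6.4 − 75·4.6 − 45·7.1 = 0 → T = 920.5/(12.8·0.438371) = 164.048 ≈ 164.0 kN.
ΣF_x = 0: A_x − T·cos26° = 0 → A_x = 164.048 × 0.898794 = 147.4 kN.
ΣF_y = 0: A_y + T·sin26° − 40 − 75 − 45 = 0 → A_y = 160 − 164.048 × 0.438371 = 88.09 kN.

T = 164.0 kN, A_x = 147.4 kN, A_y = 88.09 kN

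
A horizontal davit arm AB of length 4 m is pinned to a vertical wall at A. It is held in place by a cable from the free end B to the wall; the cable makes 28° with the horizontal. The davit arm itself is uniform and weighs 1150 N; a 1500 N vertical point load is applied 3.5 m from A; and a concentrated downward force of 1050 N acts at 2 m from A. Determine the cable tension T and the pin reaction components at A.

T = 5139 N, A_x = 4537 N, A_y = 1288 N

ΣM about A: T·sin28°·4 − 1150·2 − 1500·3.5 − 1050·2 = 0 → T = 9650/(4·0.469472) = 5138.75 ≈ 5139 N.
ΣF_x = 0: A_x − T·cos28° = 0 → A_x = 5138.75 × 0.882948 = 4537 N.
ΣF_y = 0: A_y + T·sin28° − 1150 − 1500 − 1050 = 0 → A_y = 3700 − 5138.75 × 0.469472 = 1288 N.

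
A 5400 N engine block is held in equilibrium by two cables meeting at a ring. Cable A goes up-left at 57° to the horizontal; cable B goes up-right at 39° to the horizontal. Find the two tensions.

ΣF_x = 0: −T_A·cos57° + T_B·cos39° = 0 → T_B = 0.700819·T_A.
ΣF_y = 0: T_A·sin57° + T_B·sin39° = 5400.
Substitute: T_A·(0.838671 + 0.700819·0.62932) = 5400 → T_A = 4219.7 ≈ 4220 N.
Then T_B = 0.700819 × 4219.7 = 2957 N.

T_A = 4220 N, T_B = 2957 N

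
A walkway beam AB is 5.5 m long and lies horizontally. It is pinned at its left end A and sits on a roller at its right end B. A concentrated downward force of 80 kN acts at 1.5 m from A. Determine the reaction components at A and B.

Taking moments about A: B_y·5.5 − 80·1.5 = 0 → B_y = 120/5.5 = 21.8182 ≈ 21.82 kN.
ΣF_y = 0: A_y + 21.8182 − 80 = 0 → A_y = 58.18 kN.
ΣF_x = 0: no horizontal applied forces, so A_x = 0.

A_x = 0, A_y = 58.18 kN, B_y = 21.82 kN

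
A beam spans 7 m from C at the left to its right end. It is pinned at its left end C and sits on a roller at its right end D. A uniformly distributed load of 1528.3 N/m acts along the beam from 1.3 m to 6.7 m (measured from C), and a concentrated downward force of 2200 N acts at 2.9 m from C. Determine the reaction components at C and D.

Resultant of the distributed load: 1528.3 × 5.4 = 8252.82 N at 4 m from C.
Taking moments about C: D_y·7 − (1528.3·5.4)·4 − 2200·2.9 = 0 → D_y = 39391.28/7 = 5627.33 ≈ 5627 N.
ΣF_y = 0: C_y + 5627.33 − 1528.3·5.4 − 2200 = 0 → C_y = 4825 N.
ΣF_x = 0: no horizontal applied forces, so C_x = 0.

C_x = 0, C_y = 4825 N, D_y = 5627 N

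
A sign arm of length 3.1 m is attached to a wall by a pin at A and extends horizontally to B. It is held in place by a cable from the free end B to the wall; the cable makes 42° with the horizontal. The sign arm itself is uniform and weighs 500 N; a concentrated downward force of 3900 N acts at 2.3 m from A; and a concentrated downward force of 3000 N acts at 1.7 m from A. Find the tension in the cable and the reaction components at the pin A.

T = 7157 N, A_x = 5318 N, A_y = 2611 N

ΣM about A: T·sin42°·3.1 − 500·1.55 − 3900·2.3 − 3000·1.7 = 0 → T = 14845/(3.1·0.669131) = 7156.61 ≈ 7157 N.
ΣF_x = 0: A_x − T·cos42° = 0 → A_x = 7156.61 × 0.743145 = 5318 N.
ΣF_y = 0: A_y + T·sin42° − 500 − 3900 − 3000 = 0 → A_y = 7400 − 7156.61 × 0.669131 = 2611 N.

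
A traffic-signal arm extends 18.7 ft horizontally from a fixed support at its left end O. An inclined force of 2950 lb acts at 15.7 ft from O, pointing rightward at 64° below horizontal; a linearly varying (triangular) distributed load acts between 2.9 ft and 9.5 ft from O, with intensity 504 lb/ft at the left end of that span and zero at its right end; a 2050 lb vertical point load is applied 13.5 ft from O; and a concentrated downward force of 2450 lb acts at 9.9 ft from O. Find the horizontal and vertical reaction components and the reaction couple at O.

O_x = -1293 lb, O_y = 8815 lb, M_O = 102000 lb·ft

Resultant of the triangular load: ½ × 504 × 6.6 = 1663.2 lb, acting at 5.1 ft from O (one-third of the span from the peak).
ΣF_x = 0: O_x + 2950·cos64° = 0 → O_x = -1293 lb.
ΣF_y = 0: O_y − 2950·sin64° − ½·504·6.6 − 2050 − 2450 = 0 → O_y = 8815 lb.
ΣM about O: M_O − 2950·sin64°·15.7 − (½·504·6.6)·5.1 − 2050·13.5 − 2450·9.9 = 0 → M_O = 102000 lb·ft.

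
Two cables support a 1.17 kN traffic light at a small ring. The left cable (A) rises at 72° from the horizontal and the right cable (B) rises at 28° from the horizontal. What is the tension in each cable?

ΣF_x = 0: −T_A·cos72° + T_B·cos28° = 0 → T_B = 0.349983·T_A.
ΣF_y = 0: T_A·sin72° + T_B·sin28° = 1.17.
Substitute: T_A·(0.951057 + 0.349983·0.469472) = 1.17 → T_A = 1.04898 ≈ 1.049 kN.
Then T_B = 0.349983 × 1.04898 = 0.3671 kN.

T_A = 1.049 kN, T_B = 0.3671 kN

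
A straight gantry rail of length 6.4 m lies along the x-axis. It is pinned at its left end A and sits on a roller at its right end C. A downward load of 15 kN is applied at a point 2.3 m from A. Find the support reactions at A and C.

ΣM about A: C_y·6.4 − 15·2.3 = 0 → C_y = 34.5/6.4 = 5.39062 ≈ 5.391 kN.
ΣF_y = 0: A_y + 5.39062 − 15 = 0 → A_y = 9.609 kN.
ΣF_x = 0: no horizontal applied forces, so A_x = 0.

A_x = 0, A_y = 9.609 kN, C_y = 5.391 kN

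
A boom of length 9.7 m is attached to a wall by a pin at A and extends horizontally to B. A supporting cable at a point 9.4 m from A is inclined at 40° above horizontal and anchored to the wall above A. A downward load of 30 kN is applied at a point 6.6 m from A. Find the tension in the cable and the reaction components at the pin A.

T = 32.77 kN, A_x = 25.10 kN, A_y = 8.936 kN

ΣM about A: T·sin40°·9.4 − 30·6.6 = 0 → T = 198/(9.4·0.642788) = 32.7695 ≈ 32.77 kN.
ΣF_x = 0: A_x − T·cos40° = 0 → A_x = 32.7695 × 0.766044 = 25.10 kN.
ΣF_y = 0: A_y + T·sin40° − 30 = 0 → A_y = 30 − 32.7695 × 0.642788 = 8.936 kN.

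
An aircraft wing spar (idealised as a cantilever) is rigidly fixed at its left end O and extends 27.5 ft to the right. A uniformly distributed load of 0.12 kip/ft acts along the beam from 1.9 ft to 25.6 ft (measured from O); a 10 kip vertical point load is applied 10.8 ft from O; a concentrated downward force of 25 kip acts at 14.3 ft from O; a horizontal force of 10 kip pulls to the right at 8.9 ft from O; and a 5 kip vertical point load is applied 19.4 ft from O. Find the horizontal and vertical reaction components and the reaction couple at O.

O_x = -10.00 kip, O_y = 42.84 kip, M_O = 601.6 kip·ft

Resultant of the distributed load: 0.12 × 23.7 = 2.844 kip at 13.75 ft from O.
ΣF_x = 0: O_x + 10 = 0 → O_x = -10.00 kip.
ΣF_y = 0: O_y − 0.12·23.7 − 10 − 25 − 5 = 0 → O_y = 42.84 kip.
ΣM about O: M_O − (0.12·23.7)·13.75 − 10·10.8 − 25·14.3 − 5·19.4 = 0 → M_O = 601.6 kip·ft.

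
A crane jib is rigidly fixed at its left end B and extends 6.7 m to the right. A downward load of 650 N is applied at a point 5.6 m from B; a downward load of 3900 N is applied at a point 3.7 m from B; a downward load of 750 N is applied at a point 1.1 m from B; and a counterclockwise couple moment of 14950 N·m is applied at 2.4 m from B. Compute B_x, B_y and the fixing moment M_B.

B_x = 0, B_y = 5300 N, M_B = 3945 N·m

ΣF_x = 0: B_x = 0.
ΣF_y = 0: B_y − 650 − 3900 − 750 = 0 → B_y = 5300 N.
ΣM about B: M_B − 650·5.6 − 3900·3.7 − 750·1.1 + 14950 = 0 → M_B = 3945 N·m.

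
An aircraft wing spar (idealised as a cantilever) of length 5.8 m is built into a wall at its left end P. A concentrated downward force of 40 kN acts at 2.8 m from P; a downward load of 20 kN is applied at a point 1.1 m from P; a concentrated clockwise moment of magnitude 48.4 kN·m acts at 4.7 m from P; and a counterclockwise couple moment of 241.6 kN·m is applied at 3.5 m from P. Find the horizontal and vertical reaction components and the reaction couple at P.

ΣF_x = 0: P_x = 0.
ΣF_y = 0: P_y − 40 − 20 = 0 → P_y = 60.00 kN.
ΣM about P: M_P − 40·2.8 − 20·1.1 − 48.4 + 241.6 = 0 → M_P = -59.20 kN·m.

P_x = 0, P_y = 60.00 kN, M_P = -59.20 kN·m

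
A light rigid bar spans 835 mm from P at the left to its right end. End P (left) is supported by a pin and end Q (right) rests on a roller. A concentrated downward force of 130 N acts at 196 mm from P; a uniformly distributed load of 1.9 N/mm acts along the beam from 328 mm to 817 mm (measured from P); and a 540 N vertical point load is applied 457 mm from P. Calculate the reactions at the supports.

Resultant of the distributed load: 1.9 × 489 = 929.1 N at 572.5 mm from P.
ΣM about P: Q_y·835 − 130·196 − (1.9·489)·572.5 − 540·457 = 0 → Q_y = 804169.75/835 = 963.078 ≈ 963.1 N.
ΣF_y = 0: P_y + 963.078 − 130 − 1.9·489 − 540 = 0 → P_y = 636.0 N.
ΣF_x = 0: no horizontal applied forces, so P_x = 0.

P_x = 0, P_y = 636.0 N, Q_y = 963.1 N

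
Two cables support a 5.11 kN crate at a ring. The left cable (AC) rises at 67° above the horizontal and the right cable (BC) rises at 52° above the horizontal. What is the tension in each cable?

T_AC = 3.597 kN, T_BC = 2.283 kN

ΣF_x = 0: −T_AC·cos67° + T_BC·cos52° = 0 → T_BC = 0.634653·T_AC.
ΣF_y = 0: T_AC·sin67° + T_BC·sin52° = 5.11.
Substitute: T_AC·(0.920505 + 0.634653·0.788011) = 5.11 → T_AC = 3.59702 ≈ 3.597 kN.
Then T_BC = 0.634653 × 3.59702 = 2.283 kN.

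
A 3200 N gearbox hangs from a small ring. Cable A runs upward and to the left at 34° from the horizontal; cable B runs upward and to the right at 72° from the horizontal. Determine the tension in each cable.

T_A = 1029 N, T_B = 2760 N

ΣF_x = 0: −T_A·cos34° + T_B·cos72° = 0 → T_B = 2.68282·T_A.
ΣF_y = 0: T_A·sin34° + T_B·sin72° = 3200.
Substitute: T_A·(0.559193 + 2.68282·0.951057) = 3200 → T_A = 1028.7 ≈ 1029 N.
Then T_B = 2.68282 × 1028.7 = 2760 N.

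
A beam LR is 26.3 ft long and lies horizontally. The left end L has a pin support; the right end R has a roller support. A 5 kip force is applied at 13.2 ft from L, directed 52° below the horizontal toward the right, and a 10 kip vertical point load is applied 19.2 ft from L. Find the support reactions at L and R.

Moments about L: R_y·26.3 − 5·sin52°·13.2 − 10·19.2 = 0 → R_y = 244.009/26.3 = 9.27791 ≈ 9.278 kip.
ΣF_y = 0: L_y + 9.27791 − 5·sin52° − 10 = 0 → L_y = 4.662 kip.
ΣF_x = 0: L_x + 5·cos52° = 0 → L_x = -3.078 kip.

L_x = -3.078 kip, L_y = 4.662 kip, R_y = 9.278 kip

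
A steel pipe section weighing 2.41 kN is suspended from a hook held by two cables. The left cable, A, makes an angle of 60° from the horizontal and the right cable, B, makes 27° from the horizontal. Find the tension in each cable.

T_A = 2.150 kN, T_B = 1.207 kN

ΣF_x = 0: −T_A·cos60° + T_B·cos27° = 0 → T_B = 0.561163·T_A.
ΣF_y = 0: T_A·sin60° + T_B·sin27° = 2.41.
Substitute: T_A·(0.866025 + 0.561163·0.45399) = 2.41 → T_A = 2.15027 ≈ 2.150 kN.
Then T_B = 0.561163 × 2.15027 = 1.207 kN.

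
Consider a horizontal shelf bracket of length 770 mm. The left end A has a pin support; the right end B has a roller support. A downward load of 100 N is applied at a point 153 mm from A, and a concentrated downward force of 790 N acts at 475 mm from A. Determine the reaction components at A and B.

Moments about A: B_y·770 − 100·153 − 790·475 = 0 → B_y = 390550/770 = 507.208 ≈ 507.2 N.
ΣF_y = 0: A_y + 507.208 − 100 − 790 = 0 → A_y = 382.8 N.
ΣF_x = 0: no horizontal applied forces, so A_x = 0.

A_x = 0, A_y = 382.8 N, B_y = 507.2 N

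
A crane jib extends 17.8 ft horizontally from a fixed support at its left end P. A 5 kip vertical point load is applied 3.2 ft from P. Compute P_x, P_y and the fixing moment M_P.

P_x = 0, P_y = 5.000 kip, M_P = 16.00 kip·ft

ΣF_x = 0: P_x = 0.
ΣF_y = 0: P_y − 5 = 0 → P_y = 5.000 kip.
ΣM about P: M_P − 5·3.2 = 0 → M_P = 16.00 kip·ft.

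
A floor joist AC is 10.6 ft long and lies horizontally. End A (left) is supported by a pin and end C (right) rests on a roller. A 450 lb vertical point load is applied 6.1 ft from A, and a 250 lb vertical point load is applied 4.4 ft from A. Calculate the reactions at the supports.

ΣM about A: C_y·10.6 − 450·6.1 − 250·4.4 = 0 → C_y = 3845/10.6 = 362.736 ≈ 362.7 lb.
ΣF_y = 0: A_y + 362.736 − 450 − 250 = 0 → A_y = 337.3 lb.
ΣF_x = 0: no horizontal applied forces, so A_x = 0.

A_x = 0, A_y = 337.3 lb, C_y = 362.7 lb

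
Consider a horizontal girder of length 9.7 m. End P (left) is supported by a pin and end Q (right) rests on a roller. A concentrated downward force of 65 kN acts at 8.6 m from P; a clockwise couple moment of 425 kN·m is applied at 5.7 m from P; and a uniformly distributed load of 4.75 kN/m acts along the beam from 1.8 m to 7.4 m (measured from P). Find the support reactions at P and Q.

P_x = 0, P_y = -22.46 kN, Q_y = 114.1 kN

Resultant of the distributed load: 4.75 × 5.6 = 26.6 kN at 4.6 m from P.
ΣM about P: Q_y·9.7 − 65·8.6 − 425 − (4.75·5.6)·4.6 = 0 → Q_y = 1106.36/9.7 = 114.058 ≈ 114.1 kN.
ΣF_y = 0: P_y + 114.058 − 65 − 4.75·5.6 = 0 → P_y = -22.46 kN.
ΣF_x = 0: no horizontal applied forces, so P_x = 0.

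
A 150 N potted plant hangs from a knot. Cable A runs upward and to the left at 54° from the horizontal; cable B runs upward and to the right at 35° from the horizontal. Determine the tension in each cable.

T_A = 122.9 N, T_B = 88.18 N

ΣF_x = 0: −T_A·cos54° + T_B·cos35° = 0 → T_B = 0.717553·T_A.
ΣF_y = 0: T_A·sin54° + T_B·sin35° = 150.
Substitute: T_A·(0.809017 + 0.717553·0.573576) = 150 → T_A = 122.892 ≈ 122.9 N.
Then T_B = 0.717553 × 122.892 = 88.18 N.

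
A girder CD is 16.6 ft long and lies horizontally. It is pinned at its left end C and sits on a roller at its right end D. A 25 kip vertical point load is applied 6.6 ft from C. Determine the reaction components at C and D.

C_x = 0, C_y = 15.06 kip, D_y = 9.940 kip

ΣM about C: D_y·16.6 − 25·6.6 = 0 → D_y = 165/16.6 = 9.93976 ≈ 9.940 kip.
ΣF_y = 0: C_y + 9.93976 − 25 = 0 → C_y = 15.06 kip.
ΣF_x = 0: no horizontal applied forces, so C_x = 0.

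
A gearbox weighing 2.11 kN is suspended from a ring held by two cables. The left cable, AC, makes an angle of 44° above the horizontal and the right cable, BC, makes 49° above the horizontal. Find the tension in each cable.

ΣF_x = 0: −T_AC·cos44° + T_BC·cos49° = 0 → T_BC = 1.09646·T_AC.
ΣF_y = 0: T_AC·sin44° + T_BC·sin49° = 2.11.
Substitute: T_AC·(0.694658 + 1.09646·0.75471) = 2.11 → T_AC = 1.38618 ≈ 1.386 kN.
Then T_BC = 1.09646 × 1.38618 = 1.520 kN.

T_AC = 1.386 kN, T_BC = 1.520 kN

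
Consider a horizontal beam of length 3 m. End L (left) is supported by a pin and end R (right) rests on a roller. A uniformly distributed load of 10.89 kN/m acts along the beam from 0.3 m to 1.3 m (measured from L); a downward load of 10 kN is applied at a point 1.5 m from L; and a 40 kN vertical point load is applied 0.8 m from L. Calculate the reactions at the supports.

Resultant of the distributed load: 10.89 × 1 = 10.89 kN at 0.8 m from L.
ΣM about L: R_y·3 − (10.89·1)·0.8 − 10·1.5 − 40·0.8 = 0 → R_y = 55.712/3 = 18.5707 ≈ 18.57 kN.
ΣF_y = 0: L_y + 18.5707 − 10.89·1 − 10 − 40 = 0 → L_y = 42.32 kN.
ΣF_x = 0: no horizontal applied forces, so L_x = 0.

L_x = 0, L_y = 42.32 kN, R_y = 18.57 kN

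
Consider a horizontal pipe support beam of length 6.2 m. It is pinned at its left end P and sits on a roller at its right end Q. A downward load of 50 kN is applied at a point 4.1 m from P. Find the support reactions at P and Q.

P_x = 0, P_y = 16.94 kN, Q_y = 33.06 kN

Taking moments about P: Q_y·6.2 − 50·4.1 = 0 → Q_y = 205/6.2 = 33.0645 ≈ 33.06 kN.
ΣF_y = 0: P_y + 33.0645 − 50 = 0 → P_y = 16.94 kN.
ΣF_x = 0: no horizontal applied forces, so P_x = 0.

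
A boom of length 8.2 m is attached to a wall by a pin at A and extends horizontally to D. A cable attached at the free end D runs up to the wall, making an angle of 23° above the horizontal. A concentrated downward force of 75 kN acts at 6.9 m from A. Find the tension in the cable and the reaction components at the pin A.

ΣM about A: T·sin23°·8.2 − 75·6.9 = 0 → T = 517.5/(8.2·0.390731) = 161.517 ≈ 161.5 kN.
ΣF_x = 0: A_x − T·cos23° = 0 → A_x = 161.517 × 0.920505 = 148.7 kN.
ΣF_y = 0: A_y + T·sin23° − 75 = 0 → A_y = 75 − 161.517 × 0.390731 = 11.89 kN.

T = 161.5 kN, A_x = 148.7 kN, A_y = 11.89 kN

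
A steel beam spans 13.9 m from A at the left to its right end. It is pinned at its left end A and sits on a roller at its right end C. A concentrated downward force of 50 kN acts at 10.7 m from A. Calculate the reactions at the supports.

A_x = 0, A_y = 11.51 kN, C_y = 38.49 kN

Taking moments about A: C_y·13.9 − 50·10.7 = 0 → C_y = 535/13.9 = 38.4892 ≈ 38.49 kN.
ΣF_y = 0: A_y + 38.4892 − 50 = 0 → A_y = 11.51 kN.
ΣF_x = 0: no horizontal applied forces, so A_x = 0.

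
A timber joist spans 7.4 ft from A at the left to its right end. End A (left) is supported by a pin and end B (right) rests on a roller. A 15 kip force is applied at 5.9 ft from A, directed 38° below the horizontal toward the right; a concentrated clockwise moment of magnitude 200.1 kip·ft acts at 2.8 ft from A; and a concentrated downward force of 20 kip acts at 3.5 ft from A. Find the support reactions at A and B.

A_x = -11.82 kip, A_y = -14.63 kip, B_y = 43.86 kip

ΣM about A: B_y·7.4 − 15·sin38°·5.9 − 200.1 − 20·3.5 = 0 → B_y = 324.586/7.4 = 43.863 ≈ 43.86 kip.
ΣF_y = 0: A_y + 43.863 − 15·sin38° − 20 = 0 → A_y = -14.63 kip.
ΣF_x = 0: A_x + 15·cos38° = 0 → A_x = -11.82 kip.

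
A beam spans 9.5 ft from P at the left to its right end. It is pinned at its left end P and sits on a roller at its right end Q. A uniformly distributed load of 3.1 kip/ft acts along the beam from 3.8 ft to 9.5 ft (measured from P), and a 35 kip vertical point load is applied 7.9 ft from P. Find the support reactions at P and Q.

P_x = 0, P_y = 11.20 kip, Q_y = 41.47 kip

Resultant of the distributed load: 3.1 × 5.7 = 17.67 kip at 6.65 ft from P.
ΣM about P: Q_y·9.5 − (3.1·5.7)·6.65 − 35·7.9 = 0 → Q_y = 394.0055/9.5 = 41.4743 ≈ 41.47 kip.
ΣF_y = 0: P_y + 41.4743 − 3.1·5.7 − 35 = 0 → P_y = 11.20 kip.
ΣF_x = 0: no horizontal applied forces, so P_x = 0.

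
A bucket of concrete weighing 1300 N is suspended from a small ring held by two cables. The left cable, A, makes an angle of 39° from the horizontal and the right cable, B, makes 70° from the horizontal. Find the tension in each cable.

ΣF_x = 0: −T_A·cos39° + T_B·cos70° = 0 → T_B = 2.27222·T_A.
ΣF_y = 0: T_A·sin39° + T_B·sin70° = 1300.
Substitute: T_A·(0.62932 + 2.27222·0.939693) = 1300 → T_A = 470.246 ≈ 470.2 N.
Then T_B = 2.27222 × 470.246 = 1069 N.

T_A = 470.2 N, T_B = 1069 N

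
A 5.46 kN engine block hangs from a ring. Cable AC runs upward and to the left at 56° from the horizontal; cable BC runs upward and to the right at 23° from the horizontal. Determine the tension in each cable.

T_AC = 5.120 kN, T_BC = 3.110 kN

ΣF_x = 0: −T_AC·cos56° + T_BC·cos23° = 0 → T_BC = 0.607485·T_AC.
ΣF_y = 0: T_AC·sin56° + T_BC·sin23° = 5.46.
Substitute: T_AC·(0.829038 + 0.607485·0.390731) = 5.46 → T_AC = 5.12002 ≈ 5.120 kN.
Then T_BC = 0.607485 × 5.12002 = 3.110 kN.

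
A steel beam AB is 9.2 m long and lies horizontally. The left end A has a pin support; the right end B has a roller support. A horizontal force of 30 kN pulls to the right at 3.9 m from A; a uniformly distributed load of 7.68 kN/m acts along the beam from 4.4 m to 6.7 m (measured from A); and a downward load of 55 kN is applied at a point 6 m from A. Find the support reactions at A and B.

Resultant of the distributed load: 7.68 × 2.3 = 17.664 kN at 5.55 m from A.
ΣM about A: B_y·9.2 − (7.68·2.3)·5.55 − 55·6 = 0 → B_y = 428.0352/9.2 = 46.5256 ≈ 46.53 kN.
ΣF_y = 0: A_y + 46.5256 − 7.68·2.3 − 55 = 0 → A_y = 26.14 kN.
ΣF_x = 0: A_x + 30 = 0 → A_x = -30.00 kN.

A_x = -30.00 kN, A_y = 26.14 kN, B_y = 46.53 kN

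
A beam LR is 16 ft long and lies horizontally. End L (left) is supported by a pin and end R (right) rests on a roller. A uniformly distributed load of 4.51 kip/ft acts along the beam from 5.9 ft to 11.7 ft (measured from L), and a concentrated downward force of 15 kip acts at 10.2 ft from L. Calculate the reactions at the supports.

L_x = 0, L_y = 17.21 kip, R_y = 23.95 kip

Resultant of the distributed load: 4.51 × 5.8 = 26.158 kip at 8.8 ft from L.
ΣM about L: R_y·16 − (4.51·5.8)·8.8 − 15·10.2 = 0 → R_y = 383.1904/16 = 23.9494 ≈ 23.95 kip.
ΣF_y = 0: L_y + 23.9494 − 4.51·5.8 − 15 = 0 → L_y = 17.21 kip.
ΣF_x = 0: no horizontal applied forces, so L_x = 0.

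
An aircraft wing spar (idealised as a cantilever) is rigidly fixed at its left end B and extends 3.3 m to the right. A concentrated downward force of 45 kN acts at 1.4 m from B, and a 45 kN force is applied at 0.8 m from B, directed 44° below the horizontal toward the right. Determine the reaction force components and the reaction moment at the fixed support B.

B_x = -32.37 kN, B_y = 76.26 kN, M_B = 88.01 kN·m

ΣF_x = 0: B_x + 45·cos44° = 0 → B_x = -32.37 kN.
ΣF_y = 0: B_y − 45 − 45·sin44° = 0 → B_y = 76.26 kN.
ΣM about B: M_B − 45·1.4 − 45·sin44°·0.8 = 0 → M_B = 88.01 kN·m.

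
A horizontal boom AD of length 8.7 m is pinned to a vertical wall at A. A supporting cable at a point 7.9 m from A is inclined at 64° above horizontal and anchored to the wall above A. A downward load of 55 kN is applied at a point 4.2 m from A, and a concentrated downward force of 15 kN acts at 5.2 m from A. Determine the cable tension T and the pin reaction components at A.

ΣM about A: T·sin64°·7.9 − 55·4.2 − 15·5.2 = 0 → T = 309/(7.9·0.898794) = 43.5182 ≈ 43.52 kN.
ΣF_x = 0: A_x − T·cos64° = 0 → A_x = 43.5182 × 0.438371 = 19.08 kN.
ΣF_y = 0: A_y + T·sin64° − 55 − 15 = 0 → A_y = 70 − 43.5182 × 0.898794 = 30.89 kN.

T = 43.52 kN, A_x = 19.08 kN, A_y = 30.89 kN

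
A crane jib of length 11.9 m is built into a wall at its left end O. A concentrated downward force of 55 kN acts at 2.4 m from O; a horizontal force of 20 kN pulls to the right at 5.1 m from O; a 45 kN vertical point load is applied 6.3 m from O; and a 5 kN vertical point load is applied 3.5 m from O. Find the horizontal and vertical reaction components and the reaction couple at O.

ΣF_x = 0: O_x + 20 = 0 → O_x = -20.00 kN.
ΣF_y = 0: O_y − 55 − 45 − 5 = 0 → O_y = 105.0 kN.
ΣM about O: M_O − 55·2.4 − 45·6.3 − 5·3.5 = 0 → M_O = 433.0 kN·m.

O_x = -20.00 kN, O_y = 105.0 kN, M_O = 433.0 kN·m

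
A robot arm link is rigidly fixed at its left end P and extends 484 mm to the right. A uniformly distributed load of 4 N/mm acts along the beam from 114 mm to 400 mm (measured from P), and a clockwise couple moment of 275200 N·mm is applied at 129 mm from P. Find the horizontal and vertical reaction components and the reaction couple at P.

Resultant of the distributed load: 4 × 286 = 1144 N at 257 mm from P.
ΣF_x = 0: P_x = 0.
ΣF_y = 0: P_y − 4·286 = 0 → P_y = 1144 N.
ΣM about P: M_P − (4·286)·257 − 275200 = 0 → M_P = 569200 N·mm.

P_x = 0, P_y = 1144 N, M_P = 569200 N·mm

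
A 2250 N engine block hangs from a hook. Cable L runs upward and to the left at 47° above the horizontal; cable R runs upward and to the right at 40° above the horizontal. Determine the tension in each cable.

ΣF_x = 0: −T_L·cos47° + T_R·cos40° = 0 → T_R = 0.890286·T_L.
ΣF_y = 0: T_L·sin47° + T_R·sin40° = 2250.
Substitute: T_L·(0.731354 + 0.890286·0.642788) = 2250 → T_L = 1725.96 ≈ 1726 N.
Then T_R = 0.890286 × 1725.96 = 1537 N.

T_L = 1726 N, T_R = 1537 N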